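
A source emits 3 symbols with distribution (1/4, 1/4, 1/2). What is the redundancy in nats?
0.0589 nats

Redundancy measures how far a source is from maximum entropy:
R = H_max - H(X)

Maximum entropy for 3 symbols: H_max = log_e(3) = 1.0986 nats
Actual entropy: H(X) = 1.0397 nats
Redundancy: R = 1.0986 - 1.0397 = 0.0589 nats

This redundancy represents potential for compression: the source could be compressed by 0.0589 nats per symbol.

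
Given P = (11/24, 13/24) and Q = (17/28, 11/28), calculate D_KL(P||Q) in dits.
0.0196 dits

KL divergence: D_KL(P||Q) = Σ p(x) log(p(x)/q(x))

Computing term by term:
  x=0: 11/24 × log_10[(11/24)/(17/28)] = 11/24 × -0.1221 = -0.0560
  x=1: 13/24 × log_10[(13/24)/(11/28)] = 13/24 × 0.1395 = 0.0756

D_KL(P||Q) = 0.0196 dits

Note: KL divergence is always non-negative and equals 0 iff P = Q.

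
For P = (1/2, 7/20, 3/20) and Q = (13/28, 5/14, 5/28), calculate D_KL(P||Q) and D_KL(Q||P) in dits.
D_KL(P||Q) = 0.0017, D_KL(Q||P) = 0.0017

KL divergence is not symmetric: D_KL(P||Q) ≠ D_KL(Q||P) in general.

D_KL(P||Q) = 0.0017 dits
D_KL(Q||P) = 0.0017 dits

In this case they happen to be equal (to 4 decimal places).

This asymmetry is why KL divergence is not a true distance metric.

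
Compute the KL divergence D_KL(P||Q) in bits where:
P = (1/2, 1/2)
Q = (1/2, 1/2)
0.0000 bits

KL divergence: D_KL(P||Q) = Σ p(x) log(p(x)/q(x))

Computing term by term:
  x=0: 1/2 × log_2[(1/2)/(1/2)] = 1/2 × 0.0000 = 0.0000
  x=1: 1/2 × log_2[(1/2)/(1/2)] = 1/2 × 0.0000 = 0.0000

D_KL(P||Q) = 0.0000 bits

Note: KL divergence is always non-negative and equals 0 iff P = Q.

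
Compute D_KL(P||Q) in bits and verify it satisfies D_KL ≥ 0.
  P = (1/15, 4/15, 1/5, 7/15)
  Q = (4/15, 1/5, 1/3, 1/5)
0.4004 bits

KL divergence satisfies the Gibbs inequality: D_KL(P||Q) ≥ 0 for all distributions P, Q.

D_KL(P||Q) = Σ p(x) log(p(x)/q(x))
Term by term:
  x=0: 1/15 × log_2[(1/15)/(4/15)] = -0.1333
  x=1: 4/15 × log_2[(4/15)/(1/5)] = 0.1107
  x=2: 1/5 × log_2[(1/5)/(1/3)] = -0.1474
  x=3: 7/15 × log_2[(7/15)/(1/5)] = 0.5704
D_KL(P||Q) = 0.4004 bits

D_KL(P||Q) = 0.4004 ≥ 0 ✓

This non-negativity is a fundamental property: relative entropy cannot be negative because it measures how different Q is from P.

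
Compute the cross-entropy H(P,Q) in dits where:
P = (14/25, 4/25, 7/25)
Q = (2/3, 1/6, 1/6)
0.4410 dits

Cross-entropy: H(P,Q) = -Σ p(x) log q(x)

Alternatively: H(P,Q) = H(P) + D_KL(P||Q)
H(P) = 0.4232 dits
D_KL(P||Q) = 0.0178 dits

H(P,Q) = 0.4232 + 0.0178 = 0.4410 dits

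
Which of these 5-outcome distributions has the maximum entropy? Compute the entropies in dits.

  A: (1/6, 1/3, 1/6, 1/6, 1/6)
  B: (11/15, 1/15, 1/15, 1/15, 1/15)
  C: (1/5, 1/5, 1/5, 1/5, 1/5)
C

For a discrete distribution over n outcomes, entropy is maximized by the uniform distribution.

Computing entropies:
H(A) = 0.6778 dits
H(B) = 0.4124 dits
H(C) = 0.6990 dits

The uniform distribution (where all probabilities equal 1/5) achieves the maximum entropy of log_10(5) = 0.6990 dits.

Distribution C has the highest entropy.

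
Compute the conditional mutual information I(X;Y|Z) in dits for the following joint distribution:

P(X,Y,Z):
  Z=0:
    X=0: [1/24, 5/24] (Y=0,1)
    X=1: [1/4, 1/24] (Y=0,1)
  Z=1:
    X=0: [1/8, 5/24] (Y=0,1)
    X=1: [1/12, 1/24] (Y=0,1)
0.0683 dits

Conditional mutual information: I(X;Y|Z) = H(X|Z) + H(Y|Z) - H(X,Y|Z)

H(Z) = 0.2995
H(X,Z) = 0.5785 → H(X|Z) = 0.2790
H(Y,Z) = 0.5990 → H(Y|Z) = 0.2995
H(X,Y,Z) = 0.8097 → H(X,Y|Z) = 0.5102

I(X;Y|Z) = 0.2790 + 0.2995 - 0.5102 = 0.0683 dits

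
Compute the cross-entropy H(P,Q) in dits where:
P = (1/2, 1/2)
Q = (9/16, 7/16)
0.3044 dits

Cross-entropy: H(P,Q) = -Σ p(x) log q(x)

Alternatively: H(P,Q) = H(P) + D_KL(P||Q)
H(P) = 0.3010 dits
D_KL(P||Q) = 0.0034 dits

H(P,Q) = 0.3010 + 0.0034 = 0.3044 dits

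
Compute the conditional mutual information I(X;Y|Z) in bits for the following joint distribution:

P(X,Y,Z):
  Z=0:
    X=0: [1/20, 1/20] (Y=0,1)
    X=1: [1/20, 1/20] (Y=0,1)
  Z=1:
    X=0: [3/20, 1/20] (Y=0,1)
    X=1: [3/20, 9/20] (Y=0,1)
0.1145 bits

Conditional mutual information: I(X;Y|Z) = H(X|Z) + H(Y|Z) - H(X,Y|Z)

H(Z) = 0.7219
H(X,Z) = 1.5710 → H(X|Z) = 0.8490
H(Y,Z) = 1.6855 → H(Y|Z) = 0.9635
H(X,Y,Z) = 2.4200 → H(X,Y|Z) = 1.6980

I(X;Y|Z) = 0.8490 + 0.9635 - 1.6980 = 0.1145 bits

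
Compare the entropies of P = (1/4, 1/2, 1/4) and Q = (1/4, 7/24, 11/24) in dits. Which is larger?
Q

Computing entropies in dits:
H(P) = 0.4515
H(Q) = 0.4619

Distribution Q has higher entropy.

Intuition: The distribution closer to uniform (more spread out) has higher entropy.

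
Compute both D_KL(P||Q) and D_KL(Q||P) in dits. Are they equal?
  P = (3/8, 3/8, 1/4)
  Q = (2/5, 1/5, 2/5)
D_KL(P||Q) = 0.0408, D_KL(Q||P) = 0.0383

KL divergence is not symmetric: D_KL(P||Q) ≠ D_KL(Q||P) in general.

D_KL(P||Q) = 0.0408 dits
D_KL(Q||P) = 0.0383 dits

No, they are not equal!

This asymmetry is why KL divergence is not a true distance metric.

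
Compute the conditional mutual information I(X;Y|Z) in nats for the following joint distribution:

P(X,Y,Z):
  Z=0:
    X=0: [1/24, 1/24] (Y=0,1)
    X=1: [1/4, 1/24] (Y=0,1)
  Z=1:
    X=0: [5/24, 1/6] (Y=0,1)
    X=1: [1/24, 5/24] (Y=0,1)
0.0716 nats

Conditional mutual information: I(X;Y|Z) = H(X|Z) + H(Y|Z) - H(X,Y|Z)

H(Z) = 0.6616
H(X,Z) = 1.2808 → H(X|Z) = 0.6193
H(Y,Z) = 1.2808 → H(Y|Z) = 0.6193
H(X,Y,Z) = 1.8285 → H(X,Y|Z) = 1.1669

I(X;Y|Z) = 0.6193 + 0.6193 - 1.1669 = 0.0716 nats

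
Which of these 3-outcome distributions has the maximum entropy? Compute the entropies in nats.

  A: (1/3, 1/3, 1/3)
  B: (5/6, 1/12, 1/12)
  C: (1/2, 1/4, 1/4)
A

For a discrete distribution over n outcomes, entropy is maximized by the uniform distribution.

Computing entropies:
H(A) = 1.0986 nats
H(B) = 0.5661 nats
H(C) = 1.0397 nats

The uniform distribution (where all probabilities equal 1/3) achieves the maximum entropy of log_e(3) = 1.0986 nats.

Distribution A has the highest entropy.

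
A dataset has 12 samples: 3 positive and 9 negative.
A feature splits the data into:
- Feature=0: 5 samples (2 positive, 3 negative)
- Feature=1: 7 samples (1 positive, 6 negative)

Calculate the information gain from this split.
0.0616 bits

Information Gain = H(Y) - H(Y|Feature)

Before split:
P(positive) = 3/12 = 0.2500
H(Y) = 0.8113 bits

After split:
Feature=0: H = 0.9710 bits (weight = 5/12)
Feature=1: H = 0.5917 bits (weight = 7/12)
H(Y|Feature) = (5/12)×0.9710 + (7/12)×0.5917 = 0.7497 bits

Information Gain = 0.8113 - 0.7497 = 0.0616 bits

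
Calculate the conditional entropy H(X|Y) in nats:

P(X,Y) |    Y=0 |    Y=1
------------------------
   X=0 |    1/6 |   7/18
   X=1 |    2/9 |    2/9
0.6661 nats

Using the chain rule: H(X|Y) = H(X,Y) - H(Y)

First, compute H(X,Y) = 1.3344 nats

Marginal P(Y) = (7/18, 11/18)
H(Y) = 0.6682 nats

H(X|Y) = H(X,Y) - H(Y) = 1.3344 - 0.6682 = 0.6661 nats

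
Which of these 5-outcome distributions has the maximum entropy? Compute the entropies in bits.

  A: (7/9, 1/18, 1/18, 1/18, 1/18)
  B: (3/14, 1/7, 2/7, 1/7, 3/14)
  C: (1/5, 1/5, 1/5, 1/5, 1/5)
C

For a discrete distribution over n outcomes, entropy is maximized by the uniform distribution.

Computing entropies:
H(A) = 1.2086 bits
H(B) = 2.2709 bits
H(C) = 2.3219 bits

The uniform distribution (where all probabilities equal 1/5) achieves the maximum entropy of log_2(5) = 2.3219 bits.

Distribution C has the highest entropy.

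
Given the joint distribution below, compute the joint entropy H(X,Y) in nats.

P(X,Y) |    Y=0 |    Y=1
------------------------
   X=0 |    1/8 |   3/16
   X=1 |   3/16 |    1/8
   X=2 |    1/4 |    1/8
1.7541 nats

Joint entropy is H(X,Y) = -Σ_{x,y} p(x,y) log p(x,y).

Summing over all non-zero entries:
H(X,Y) = -[1/8·log_e(1/8) + 3/16·log_e(3/16) + 3/16·log_e(3/16) + 1/8·log_e(1/8) + 1/4·log_e(1/4) + 1/8·log_e(1/8)]
H(X,Y) = 1.7541 nats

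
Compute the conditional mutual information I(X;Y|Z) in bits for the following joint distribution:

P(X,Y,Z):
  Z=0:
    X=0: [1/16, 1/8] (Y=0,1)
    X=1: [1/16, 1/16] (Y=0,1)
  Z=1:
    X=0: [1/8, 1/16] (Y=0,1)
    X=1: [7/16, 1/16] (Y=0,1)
0.0326 bits

Conditional mutual information: I(X;Y|Z) = H(X|Z) + H(Y|Z) - H(X,Y|Z)

H(Z) = 0.8960
H(X,Z) = 1.7806 → H(X|Z) = 0.8846
H(Y,Z) = 1.6697 → H(Y|Z) = 0.7737
H(X,Y,Z) = 2.5218 → H(X,Y|Z) = 1.6257

I(X;Y|Z) = 0.8846 + 0.7737 - 1.6257 = 0.0326 bits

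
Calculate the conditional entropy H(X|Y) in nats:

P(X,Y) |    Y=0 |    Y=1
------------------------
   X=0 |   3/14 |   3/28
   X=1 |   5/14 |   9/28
0.6190 nats

Using the chain rule: H(X|Y) = H(X,Y) - H(Y)

First, compute H(X,Y) = 1.3019 nats

Marginal P(Y) = (4/7, 3/7)
H(Y) = 0.6829 nats

H(X|Y) = H(X,Y) - H(Y) = 1.3019 - 0.6829 = 0.6190 nats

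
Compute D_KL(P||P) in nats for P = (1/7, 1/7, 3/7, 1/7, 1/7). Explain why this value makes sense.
0.0000 nats

KL divergence satisfies the Gibbs inequality: D_KL(P||Q) ≥ 0 for all distributions P, Q.

D_KL(P||Q) = Σ p(x) log(p(x)/q(x))
Each term is p(x) × log_e(p(x)/p(x)) = p(x) × log_e(1) = 0, so the sum is 0.
D_KL(P||Q) = 0.0000 nats

When P = Q, the KL divergence is exactly 0, as there is no 'divergence' between identical distributions.

This non-negativity is a fundamental property: relative entropy cannot be negative because it measures how different Q is from P.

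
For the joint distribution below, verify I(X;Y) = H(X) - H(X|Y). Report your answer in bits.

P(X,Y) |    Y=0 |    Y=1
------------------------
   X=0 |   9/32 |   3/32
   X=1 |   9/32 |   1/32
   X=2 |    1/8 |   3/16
I(X;Y) = 0.1418 bits

Mutual information has multiple equivalent forms:
- I(X;Y) = H(X) - H(X|Y)
- I(X;Y) = H(Y) - H(Y|X)
- I(X;Y) = H(X) + H(Y) - H(X,Y)

Computing all quantities:
H(X) = 1.5794, H(Y) = 0.8960, H(X,Y) = 2.3336
H(X|Y) = 1.4376, H(Y|X) = 0.7542

Verification:
H(X) - H(X|Y) = 1.5794 - 1.4376 = 0.1418
H(Y) - H(Y|X) = 0.8960 - 0.7542 = 0.1418
H(X) + H(Y) - H(X,Y) = 1.5794 + 0.8960 - 2.3336 = 0.1418

All forms give I(X;Y) = 0.1418 bits. ✓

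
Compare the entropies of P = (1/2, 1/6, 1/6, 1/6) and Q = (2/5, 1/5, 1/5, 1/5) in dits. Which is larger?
Q

Computing entropies in dits:
H(P) = 0.5396
H(Q) = 0.5786

Distribution Q has higher entropy.

Intuition: The distribution closer to uniform (more spread out) has higher entropy.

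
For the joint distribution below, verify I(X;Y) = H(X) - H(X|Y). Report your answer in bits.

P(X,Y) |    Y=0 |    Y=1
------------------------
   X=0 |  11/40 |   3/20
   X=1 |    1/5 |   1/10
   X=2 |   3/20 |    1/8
I(X;Y) = 0.0075 bits

Mutual information has multiple equivalent forms:
- I(X;Y) = H(X) - H(X|Y)
- I(X;Y) = H(Y) - H(Y|X)
- I(X;Y) = H(X) + H(Y) - H(X,Y)

Computing all quantities:
H(X) = 1.5579, H(Y) = 0.9544, H(X,Y) = 2.5049
H(X|Y) = 1.5504, H(Y|X) = 0.9469

Verification:
H(X) - H(X|Y) = 1.5579 - 1.5504 = 0.0075
H(Y) - H(Y|X) = 0.9544 - 0.9469 = 0.0075
H(X) + H(Y) - H(X,Y) = 1.5579 + 0.9544 - 2.5049 = 0.0075

All forms give I(X;Y) = 0.0075 bits. ✓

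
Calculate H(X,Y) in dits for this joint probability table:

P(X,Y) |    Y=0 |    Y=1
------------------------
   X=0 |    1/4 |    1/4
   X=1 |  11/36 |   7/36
0.5967 dits

Joint entropy is H(X,Y) = -Σ_{x,y} p(x,y) log p(x,y).

Summing over all non-zero entries:
H(X,Y) = -[1/4·log_10(1/4) + 1/4·log_10(1/4) + 11/36·log_10(11/36) + 7/36·log_10(7/36)]
H(X,Y) = 0.5967 dits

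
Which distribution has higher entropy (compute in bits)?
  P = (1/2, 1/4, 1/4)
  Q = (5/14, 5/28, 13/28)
P

Computing entropies in bits:
H(P) = 1.5000
H(Q) = 1.4883

Distribution P has higher entropy.

Intuition: The distribution closer to uniform (more spread out) has higher entropy.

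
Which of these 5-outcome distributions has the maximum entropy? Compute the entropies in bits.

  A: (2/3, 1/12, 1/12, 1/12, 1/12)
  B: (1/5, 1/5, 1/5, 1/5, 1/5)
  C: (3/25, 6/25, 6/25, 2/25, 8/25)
B

For a discrete distribution over n outcomes, entropy is maximized by the uniform distribution.

Computing entropies:
H(A) = 1.5850 bits
H(B) = 2.3219 bits
H(C) = 2.1729 bits

The uniform distribution (where all probabilities equal 1/5) achieves the maximum entropy of log_2(5) = 2.3219 bits.

Distribution B has the highest entropy.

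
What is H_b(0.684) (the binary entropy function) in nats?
0.6238 nats

The binary entropy function is:
H(p) = -p log(p) - (1-p) log(1-p)

H(0.684) = -0.684 × log_e(0.684) - 0.316 × log_e(0.316)
H(0.684) = 0.6238 nats

Note: Binary entropy is maximized at p=0.5 (H=1 bit) and minimized at p=0 or p=1 (H=0).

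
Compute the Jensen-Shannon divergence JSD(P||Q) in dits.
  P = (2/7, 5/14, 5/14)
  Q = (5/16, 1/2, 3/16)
0.0086 dits

Jensen-Shannon divergence is:
JSD(P||Q) = 0.5 × D_KL(P||M) + 0.5 × D_KL(Q||M)
where M = 0.5 × (P + Q) is the mixture distribution.

M = 0.5 × (2/7, 5/14, 5/14) + 0.5 × (5/16, 1/2, 3/16) = (0.299107, 3/7, 0.272321)

D_KL(P||M) = 0.0081 dits
D_KL(Q||M) = 0.0090 dits

JSD(P||Q) = 0.5 × 0.0081 + 0.5 × 0.0090 = 0.0086 dits

Unlike KL divergence, JSD is symmetric and bounded: 0 ≤ JSD ≤ log(2).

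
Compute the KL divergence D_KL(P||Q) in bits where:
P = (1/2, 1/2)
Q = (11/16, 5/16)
0.1093 bits

KL divergence: D_KL(P||Q) = Σ p(x) log(p(x)/q(x))

Computing term by term:
  x=0: 1/2 × log_2[(1/2)/(11/16)] = 1/2 × -0.4594 = -0.2297
  x=1: 1/2 × log_2[(1/2)/(5/16)] = 1/2 × 0.6781 = 0.3390

D_KL(P||Q) = 0.1093 bits

Note: KL divergence is always non-negative and equals 0 iff P = Q.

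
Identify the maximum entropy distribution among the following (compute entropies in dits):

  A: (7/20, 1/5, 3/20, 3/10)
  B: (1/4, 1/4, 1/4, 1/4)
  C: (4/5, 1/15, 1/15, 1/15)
B

For a discrete distribution over n outcomes, entropy is maximized by the uniform distribution.

Computing entropies:
H(A) = 0.5798 dits
H(B) = 0.6021 dits
H(C) = 0.3127 dits

The uniform distribution (where all probabilities equal 1/4) achieves the maximum entropy of log_10(4) = 0.6021 dits.

Distribution B has the highest entropy.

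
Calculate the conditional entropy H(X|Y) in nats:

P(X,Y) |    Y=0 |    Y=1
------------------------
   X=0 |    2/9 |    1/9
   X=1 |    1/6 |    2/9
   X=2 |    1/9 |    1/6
1.0609 nats

Using the chain rule: H(X|Y) = H(X,Y) - H(Y)

First, compute H(X,Y) = 1.7540 nats

Marginal P(Y) = (1/2, 1/2)
H(Y) = 0.6931 nats

H(X|Y) = H(X,Y) - H(Y) = 1.7540 - 0.6931 = 1.0609 nats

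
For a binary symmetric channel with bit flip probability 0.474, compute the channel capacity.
0.0020 bits

For a binary symmetric channel (BSC) with error probability p:
Capacity C = 1 - H(p) bits per symbol

where H(p) = -p log₂(p) - (1-p) log₂(1-p) is the binary entropy function.

H(0.474) = 0.9980 bits
C = 1 - 0.9980 = 0.0020 bits per symbol

This means we can reliably transmit up to 0.0020 bits of information per channel use.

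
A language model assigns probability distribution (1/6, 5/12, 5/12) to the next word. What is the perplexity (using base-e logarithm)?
2.7960

Perplexity is e^H (or exp(H) for natural log).

First, H = -Σ p log p = 1.0282 nats
Perplexity = e^1.0282 = 2.7960

Interpretation: The model's uncertainty is equivalent to choosing uniformly among 2.8 options.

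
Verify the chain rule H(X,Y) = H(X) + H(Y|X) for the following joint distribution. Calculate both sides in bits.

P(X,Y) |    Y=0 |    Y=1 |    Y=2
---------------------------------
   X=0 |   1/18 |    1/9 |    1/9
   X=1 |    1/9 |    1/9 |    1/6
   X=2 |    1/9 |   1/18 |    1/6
H(X,Y) = 3.0860, H(X) = 1.5715, H(Y|X) = 1.5145 (all in bits)

Chain rule: H(X,Y) = H(X) + H(Y|X)

Left side — joint entropy directly:
H(X,Y) = -Σ p(x,y) log p(x,y) = 3.0860 bits

Right side — compute H(Y|X) from the conditional distributions:
P(X) = (5/18, 7/18, 1/3), so H(X) = 1.5715 bits
H(Y|X) = Σ_x P(X=x) · H(Y|X=x):
  P(Y|X=0) = (1/5, 2/5, 2/5), H(Y|X=0) = 1.5219, weight P(X=0) = 5/18
  P(Y|X=1) = (2/7, 2/7, 3/7), H(Y|X=1) = 1.5567, weight P(X=1) = 7/18
  P(Y|X=2) = (1/3, 1/6, 1/2), H(Y|X=2) = 1.4591, weight P(X=2) = 1/3
H(Y|X) = 1.5145 bits

H(X) + H(Y|X) = 1.5715 + 1.5145 = 3.0860 bits

Both sides equal 3.0860 bits. ✓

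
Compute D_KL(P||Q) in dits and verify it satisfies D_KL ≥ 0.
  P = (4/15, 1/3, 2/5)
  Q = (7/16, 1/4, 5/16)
0.0272 dits

KL divergence satisfies the Gibbs inequality: D_KL(P||Q) ≥ 0 for all distributions P, Q.

D_KL(P||Q) = Σ p(x) log(p(x)/q(x))
Term by term:
  x=0: 4/15 × log_10[(4/15)/(7/16)] = -0.0573
  x=1: 1/3 × log_10[(1/3)/(1/4)] = 0.0416
  x=2: 2/5 × log_10[(2/5)/(5/16)] = 0.0429
D_KL(P||Q) = 0.0272 dits

D_KL(P||Q) = 0.0272 ≥ 0 ✓

This non-negativity is a fundamental property: relative entropy cannot be negative because it measures how different Q is from P.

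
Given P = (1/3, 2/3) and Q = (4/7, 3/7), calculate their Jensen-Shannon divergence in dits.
0.0125 dits

Jensen-Shannon divergence is:
JSD(P||Q) = 0.5 × D_KL(P||M) + 0.5 × D_KL(Q||M)
where M = 0.5 × (P + Q) is the mixture distribution.

M = 0.5 × (1/3, 2/3) + 0.5 × (4/7, 3/7) = (0.452381, 0.547619)

D_KL(P||M) = 0.0127 dits
D_KL(Q||M) = 0.0124 dits

JSD(P||Q) = 0.5 × 0.0127 + 0.5 × 0.0124 = 0.0125 dits

Unlike KL divergence, JSD is symmetric and bounded: 0 ≤ JSD ≤ log(2).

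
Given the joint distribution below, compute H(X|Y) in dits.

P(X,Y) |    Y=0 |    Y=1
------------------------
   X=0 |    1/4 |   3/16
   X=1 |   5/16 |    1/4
0.2976 dits

Using the chain rule: H(X|Y) = H(X,Y) - H(Y)

First, compute H(X,Y) = 0.5952 dits

Marginal P(Y) = (9/16, 7/16)
H(Y) = 0.2976 dits

H(X|Y) = H(X,Y) - H(Y) = 0.5952 - 0.2976 = 0.2976 dits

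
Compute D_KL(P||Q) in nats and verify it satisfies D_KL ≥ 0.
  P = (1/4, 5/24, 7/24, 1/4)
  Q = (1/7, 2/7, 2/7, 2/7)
0.0467 nats

KL divergence satisfies the Gibbs inequality: D_KL(P||Q) ≥ 0 for all distributions P, Q.

D_KL(P||Q) = Σ p(x) log(p(x)/q(x))
Term by term:
  x=0: 1/4 × log_e[(1/4)/(1/7)] = 0.1399
  x=1: 5/24 × log_e[(5/24)/(2/7)] = -0.0658
  x=2: 7/24 × log_e[(7/24)/(2/7)] = 0.0060
  x=3: 1/4 × log_e[(1/4)/(2/7)] = -0.0334
D_KL(P||Q) = 0.0467 nats

D_KL(P||Q) = 0.0467 ≥ 0 ✓

This non-negativity is a fundamental property: relative entropy cannot be negative because it measures how different Q is from P.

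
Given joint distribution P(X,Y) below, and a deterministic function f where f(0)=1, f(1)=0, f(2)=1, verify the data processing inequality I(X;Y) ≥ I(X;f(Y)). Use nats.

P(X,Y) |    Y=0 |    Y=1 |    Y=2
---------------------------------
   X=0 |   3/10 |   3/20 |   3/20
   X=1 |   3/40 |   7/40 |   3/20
I(X;Y) = 0.0531, I(X;f(Y)) = 0.0191, inequality holds: 0.0531 ≥ 0.0191

Data Processing Inequality: For any Markov chain X → Y → Z, we have I(X;Y) ≥ I(X;Z).

Here Z = f(Y) is a deterministic function of Y, forming X → Y → Z.

Original I(X;Y) = 0.0531 nats

After applying f:
P(X,Z) where Z=f(Y):
- P(X,Z=0) = P(X,Y=1)
- P(X,Z=1) = P(X,Y=0) + P(X,Y=2)

I(X;Z) = I(X;f(Y)) = 0.0191 nats

Verification: 0.0531 ≥ 0.0191 ✓

Information cannot be created by processing; the function f can only lose information about X.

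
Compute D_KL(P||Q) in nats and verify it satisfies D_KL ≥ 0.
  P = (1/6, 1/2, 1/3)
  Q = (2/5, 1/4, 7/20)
0.1844 nats

KL divergence satisfies the Gibbs inequality: D_KL(P||Q) ≥ 0 for all distributions P, Q.

D_KL(P||Q) = Σ p(x) log(p(x)/q(x))
Term by term:
  x=0: 1/6 × log_e[(1/6)/(2/5)] = -0.1459
  x=1: 1/2 × log_e[(1/2)/(1/4)] = 0.3466
  x=2: 1/3 × log_e[(1/3)/(7/20)] = -0.0163
D_KL(P||Q) = 0.1844 nats

D_KL(P||Q) = 0.1844 ≥ 0 ✓

This non-negativity is a fundamental property: relative entropy cannot be negative because it measures how different Q is from P.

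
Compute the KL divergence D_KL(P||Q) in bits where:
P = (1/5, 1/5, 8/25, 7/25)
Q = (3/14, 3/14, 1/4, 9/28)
0.0184 bits

KL divergence: D_KL(P||Q) = Σ p(x) log(p(x)/q(x))

Computing term by term:
  x=0: 1/5 × log_2[(1/5)/(3/14)] = 1/5 × -0.0995 = -0.0199
  x=1: 1/5 × log_2[(1/5)/(3/14)] = 1/5 × -0.0995 = -0.0199
  x=2: 8/25 × log_2[(8/25)/(1/4)] = 8/25 × 0.3561 = 0.1140
  x=3: 7/25 × log_2[(7/25)/(9/28)] = 7/25 × -0.1991 = -0.0557

D_KL(P||Q) = 0.0184 bits

Note: KL divergence is always non-negative and equals 0 iff P = Q.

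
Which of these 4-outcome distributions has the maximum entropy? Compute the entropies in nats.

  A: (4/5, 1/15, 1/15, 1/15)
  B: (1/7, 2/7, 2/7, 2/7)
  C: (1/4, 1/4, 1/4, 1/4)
C

For a discrete distribution over n outcomes, entropy is maximized by the uniform distribution.

Computing entropies:
H(A) = 0.7201 nats
H(B) = 1.3518 nats
H(C) = 1.3863 nats

The uniform distribution (where all probabilities equal 1/4) achieves the maximum entropy of log_e(4) = 1.3863 nats.

Distribution C has the highest entropy.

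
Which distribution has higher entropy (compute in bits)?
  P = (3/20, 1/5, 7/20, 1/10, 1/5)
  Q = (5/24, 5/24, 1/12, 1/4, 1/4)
Q

Computing entropies in bits:
H(P) = 2.2016
H(Q) = 2.2417

Distribution Q has higher entropy.

Intuition: The distribution closer to uniform (more spread out) has higher entropy.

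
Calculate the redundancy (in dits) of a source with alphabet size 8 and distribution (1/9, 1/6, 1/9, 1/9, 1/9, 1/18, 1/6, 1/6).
0.0202 dits

Redundancy measures how far a source is from maximum entropy:
R = H_max - H(X)

Maximum entropy for 8 symbols: H_max = log_10(8) = 0.9031 dits
Actual entropy: H(X) = 0.8829 dits
Redundancy: R = 0.9031 - 0.8829 = 0.0202 dits

This redundancy represents potential for compression: the source could be compressed by 0.0202 dits per symbol.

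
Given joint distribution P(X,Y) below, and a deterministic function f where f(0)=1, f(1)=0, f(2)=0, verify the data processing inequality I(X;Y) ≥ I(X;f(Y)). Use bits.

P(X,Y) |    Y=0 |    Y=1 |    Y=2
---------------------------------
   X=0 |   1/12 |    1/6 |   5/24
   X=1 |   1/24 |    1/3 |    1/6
I(X;Y) = 0.0494, I(X;f(Y)) = 0.0181, inequality holds: 0.0494 ≥ 0.0181

Data Processing Inequality: For any Markov chain X → Y → Z, we have I(X;Y) ≥ I(X;Z).

Here Z = f(Y) is a deterministic function of Y, forming X → Y → Z.

Original I(X;Y) = 0.0494 bits

After applying f:
P(X,Z) where Z=f(Y):
- P(X,Z=0) = P(X,Y=1) + P(X,Y=2)
- P(X,Z=1) = P(X,Y=0)

I(X;Z) = I(X;f(Y)) = 0.0181 bits

Verification: 0.0494 ≥ 0.0181 ✓

Information cannot be created by processing; the function f can only lose information about X.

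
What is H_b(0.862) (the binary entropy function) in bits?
0.5790 bits

The binary entropy function is:
H(p) = -p log(p) - (1-p) log(1-p)

H(0.862) = -0.862 × log_2(0.862) - 0.138 × log_2(0.138)
H(0.862) = 0.5790 bits

Note: Binary entropy is maximized at p=0.5 (H=1 bit) and minimized at p=0 or p=1 (H=0).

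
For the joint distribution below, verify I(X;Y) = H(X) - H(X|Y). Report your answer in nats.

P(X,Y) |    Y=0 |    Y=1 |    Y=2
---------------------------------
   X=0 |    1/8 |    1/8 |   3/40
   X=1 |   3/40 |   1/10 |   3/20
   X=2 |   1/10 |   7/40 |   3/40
I(X;Y) = 0.0341 nats

Mutual information has multiple equivalent forms:
- I(X;Y) = H(X) - H(X|Y)
- I(X;Y) = H(Y) - H(Y|X)
- I(X;Y) = H(X) + H(Y) - H(X,Y)

Computing all quantities:
H(X) = 1.0980, H(Y) = 1.0889, H(X,Y) = 2.1528
H(X|Y) = 1.0639, H(Y|X) = 1.0548

Verification:
H(X) - H(X|Y) = 1.0980 - 1.0639 = 0.0341
H(Y) - H(Y|X) = 1.0889 - 1.0548 = 0.0341
H(X) + H(Y) - H(X,Y) = 1.0980 + 1.0889 - 2.1528 = 0.0341

All forms give I(X;Y) = 0.0341 nats. ✓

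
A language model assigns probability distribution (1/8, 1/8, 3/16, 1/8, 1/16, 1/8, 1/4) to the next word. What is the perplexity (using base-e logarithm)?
6.5107

Perplexity is e^H (or exp(H) for natural log).

First, H = -Σ p log p = 1.8735 nats
Perplexity = e^1.8735 = 6.5107

Interpretation: The model's uncertainty is equivalent to choosing uniformly among 6.5 options.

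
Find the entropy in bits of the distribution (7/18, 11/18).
0.9641 bits

Shannon entropy is H(X) = -Σ p(x) log p(x).

For P = (7/18, 11/18):
H = -7/18 × log_2(7/18) -11/18 × log_2(11/18)
H = 0.9641 bits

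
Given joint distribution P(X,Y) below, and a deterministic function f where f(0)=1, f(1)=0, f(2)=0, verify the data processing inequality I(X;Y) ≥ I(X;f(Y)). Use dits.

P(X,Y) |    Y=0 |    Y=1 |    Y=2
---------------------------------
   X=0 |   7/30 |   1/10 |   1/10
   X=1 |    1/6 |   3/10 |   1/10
I(X;Y) = 0.0213, I(X;f(Y)) = 0.0133, inequality holds: 0.0213 ≥ 0.0133

Data Processing Inequality: For any Markov chain X → Y → Z, we have I(X;Y) ≥ I(X;Z).

Here Z = f(Y) is a deterministic function of Y, forming X → Y → Z.

Original I(X;Y) = 0.0213 dits

After applying f:
P(X,Z) where Z=f(Y):
- P(X,Z=0) = P(X,Y=1) + P(X,Y=2)
- P(X,Z=1) = P(X,Y=0)

I(X;Z) = I(X;f(Y)) = 0.0133 dits

Verification: 0.0213 ≥ 0.0133 ✓

Information cannot be created by processing; the function f can only lose information about X.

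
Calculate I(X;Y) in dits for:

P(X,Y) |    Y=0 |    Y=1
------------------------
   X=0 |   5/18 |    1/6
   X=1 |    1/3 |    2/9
0.0001 dits

Mutual information: I(X;Y) = H(X) + H(Y) - H(X,Y)

Marginals:
P(X) = (4/9, 5/9), H(X) = 0.2983 dits
P(Y) = (11/18, 7/18), H(Y) = 0.2902 dits

Joint entropy: H(X,Y) = 0.5884 dits

I(X;Y) = 0.2983 + 0.2902 - 0.5884 = 0.0001 dits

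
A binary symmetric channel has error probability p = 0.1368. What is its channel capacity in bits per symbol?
0.4242 bits

For a binary symmetric channel (BSC) with error probability p:
Capacity C = 1 - H(p) bits per symbol

where H(p) = -p log₂(p) - (1-p) log₂(1-p) is the binary entropy function.

H(0.1368) = 0.5758 bits
C = 1 - 0.5758 = 0.4242 bits per symbol

This means we can reliably transmit up to 0.4242 bits of information per channel use.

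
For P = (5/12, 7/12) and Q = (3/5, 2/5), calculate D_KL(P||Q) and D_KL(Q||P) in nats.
D_KL(P||Q) = 0.0682, D_KL(Q||P) = 0.0679

KL divergence is not symmetric: D_KL(P||Q) ≠ D_KL(Q||P) in general.

D_KL(P||Q) = 0.0682 nats
D_KL(Q||P) = 0.0679 nats

No, they are not equal!

This asymmetry is why KL divergence is not a true distance metric.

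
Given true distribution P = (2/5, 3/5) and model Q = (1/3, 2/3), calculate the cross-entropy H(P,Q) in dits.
0.2965 dits

Cross-entropy: H(P,Q) = -Σ p(x) log q(x)

Alternatively: H(P,Q) = H(P) + D_KL(P||Q)
H(P) = 0.2923 dits
D_KL(P||Q) = 0.0042 dits

H(P,Q) = 0.2923 + 0.0042 = 0.2965 dits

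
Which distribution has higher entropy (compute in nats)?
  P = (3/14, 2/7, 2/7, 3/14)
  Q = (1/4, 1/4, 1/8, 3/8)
P

Computing entropies in nats:
H(P) = 1.3761
H(Q) = 1.3209

Distribution P has higher entropy.

Intuition: The distribution closer to uniform (more spread out) has higher entropy.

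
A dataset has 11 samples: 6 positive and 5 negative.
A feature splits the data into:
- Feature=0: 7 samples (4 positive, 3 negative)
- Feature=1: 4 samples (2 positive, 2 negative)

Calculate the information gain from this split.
0.0034 bits

Information Gain = H(Y) - H(Y|Feature)

Before split:
P(positive) = 6/11 = 0.5455
H(Y) = 0.9940 bits

After split:
Feature=0: H = 0.9852 bits (weight = 7/11)
Feature=1: H = 1.0000 bits (weight = 4/11)
H(Y|Feature) = (7/11)×0.9852 + (4/11)×1.0000 = 0.9906 bits

Information Gain = 0.9940 - 0.9906 = 0.0034 bits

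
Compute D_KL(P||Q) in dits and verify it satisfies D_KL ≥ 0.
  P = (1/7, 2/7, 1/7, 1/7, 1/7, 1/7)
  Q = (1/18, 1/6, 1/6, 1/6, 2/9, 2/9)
0.0515 dits

KL divergence satisfies the Gibbs inequality: D_KL(P||Q) ≥ 0 for all distributions P, Q.

D_KL(P||Q) = Σ p(x) log(p(x)/q(x))
Term by term:
  x=0: 1/7 × log_10[(1/7)/(1/18)] = 0.0586
  x=1: 2/7 × log_10[(2/7)/(1/6)] = 0.0669
  x=2: 1/7 × log_10[(1/7)/(1/6)] = -0.0096
  x=3: 1/7 × log_10[(1/7)/(1/6)] = -0.0096
  x=4: 1/7 × log_10[(1/7)/(2/9)] = -0.0274
  x=5: 1/7 × log_10[(1/7)/(2/9)] = -0.0274
D_KL(P||Q) = 0.0515 dits

D_KL(P||Q) = 0.0515 ≥ 0 ✓

This non-negativity is a fundamental property: relative entropy cannot be negative because it measures how different Q is from P.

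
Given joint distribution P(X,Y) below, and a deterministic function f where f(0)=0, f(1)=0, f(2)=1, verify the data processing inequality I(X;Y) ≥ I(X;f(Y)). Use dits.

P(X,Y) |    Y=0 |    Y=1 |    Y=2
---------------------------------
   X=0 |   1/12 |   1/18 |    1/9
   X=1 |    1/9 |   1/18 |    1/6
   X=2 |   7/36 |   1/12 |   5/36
I(X;Y) = 0.0058, I(X;f(Y)) = 0.0049, inequality holds: 0.0058 ≥ 0.0049

Data Processing Inequality: For any Markov chain X → Y → Z, we have I(X;Y) ≥ I(X;Z).

Here Z = f(Y) is a deterministic function of Y, forming X → Y → Z.

Original I(X;Y) = 0.0058 dits

After applying f:
P(X,Z) where Z=f(Y):
- P(X,Z=0) = P(X,Y=0) + P(X,Y=1)
- P(X,Z=1) = P(X,Y=2)

I(X;Z) = I(X;f(Y)) = 0.0049 dits

Verification: 0.0058 ≥ 0.0049 ✓

Information cannot be created by processing; the function f can only lose information about X.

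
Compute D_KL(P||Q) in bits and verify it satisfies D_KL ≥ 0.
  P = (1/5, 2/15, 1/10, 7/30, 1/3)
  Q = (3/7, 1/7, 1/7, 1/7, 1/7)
0.2880 bits

KL divergence satisfies the Gibbs inequality: D_KL(P||Q) ≥ 0 for all distributions P, Q.

D_KL(P||Q) = Σ p(x) log(p(x)/q(x))
Term by term:
  x=0: 1/5 × log_2[(1/5)/(3/7)] = -0.2199
  x=1: 2/15 × log_2[(2/15)/(1/7)] = -0.0133
  x=2: 1/10 × log_2[(1/10)/(1/7)] = -0.0515
  x=3: 7/30 × log_2[(7/30)/(1/7)] = 0.1652
  x=4: 1/3 × log_2[(1/3)/(1/7)] = 0.4075
D_KL(P||Q) = 0.2880 bits

D_KL(P||Q) = 0.2880 ≥ 0 ✓

This non-negativity is a fundamental property: relative entropy cannot be negative because it measures how different Q is from P.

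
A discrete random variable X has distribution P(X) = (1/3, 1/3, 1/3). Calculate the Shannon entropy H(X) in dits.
0.4771 dits

Shannon entropy is H(X) = -Σ p(x) log p(x).

For P = (1/3, 1/3, 1/3):
H = -1/3 × log_10(1/3) -1/3 × log_10(1/3) -1/3 × log_10(1/3)
H = 0.4771 dits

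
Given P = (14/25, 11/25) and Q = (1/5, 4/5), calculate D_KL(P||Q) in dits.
0.1362 dits

KL divergence: D_KL(P||Q) = Σ p(x) log(p(x)/q(x))

Computing term by term:
  x=0: 14/25 × log_10[(14/25)/(1/5)] = 14/25 × 0.4472 = 0.2504
  x=1: 11/25 × log_10[(11/25)/(4/5)] = 11/25 × -0.2596 = -0.1142

D_KL(P||Q) = 0.1362 dits

Note: KL divergence is always non-negative and equals 0 iff P = Q.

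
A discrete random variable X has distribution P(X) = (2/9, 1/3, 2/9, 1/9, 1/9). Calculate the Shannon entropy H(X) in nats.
1.5230 nats

Shannon entropy is H(X) = -Σ p(x) log p(x).

For P = (2/9, 1/3, 2/9, 1/9, 1/9):
H = -2/9 × log_e(2/9) -1/3 × log_e(1/3) -2/9 × log_e(2/9) -1/9 × log_e(1/9) -1/9 × log_e(1/9)
H = 1.5230 nats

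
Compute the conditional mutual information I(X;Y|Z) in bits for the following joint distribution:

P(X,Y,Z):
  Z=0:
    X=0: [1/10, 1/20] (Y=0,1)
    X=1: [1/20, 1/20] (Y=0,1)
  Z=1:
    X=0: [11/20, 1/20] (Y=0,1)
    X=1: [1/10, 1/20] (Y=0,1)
0.0438 bits

Conditional mutual information: I(X;Y|Z) = H(X|Z) + H(Y|Z) - H(X,Y|Z)

H(Z) = 0.8113
H(X,Z) = 1.5955 → H(X|Z) = 0.7842
H(Y,Z) = 1.4789 → H(Y|Z) = 0.6676
H(X,Y,Z) = 2.2192 → H(X,Y|Z) = 1.4080

I(X;Y|Z) = 0.7842 + 0.6676 - 1.4080 = 0.0438 bits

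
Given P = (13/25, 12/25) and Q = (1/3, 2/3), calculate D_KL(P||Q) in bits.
0.1061 bits

KL divergence: D_KL(P||Q) = Σ p(x) log(p(x)/q(x))

Computing term by term:
  x=0: 13/25 × log_2[(13/25)/(1/3)] = 13/25 × 0.6415 = 0.3336
  x=1: 12/25 × log_2[(12/25)/(2/3)] = 12/25 × -0.4739 = -0.2275

D_KL(P||Q) = 0.1061 bits

Note: KL divergence is always non-negative and equals 0 iff P = Q.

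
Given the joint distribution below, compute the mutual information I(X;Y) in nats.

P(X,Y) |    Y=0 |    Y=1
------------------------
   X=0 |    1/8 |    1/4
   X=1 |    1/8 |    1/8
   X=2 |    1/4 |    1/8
0.0425 nats

Mutual information: I(X;Y) = H(X) + H(Y) - H(X,Y)

Marginals:
P(X) = (3/8, 1/4, 3/8), H(X) = 1.0822 nats
P(Y) = (1/2, 1/2), H(Y) = 0.6931 nats

Joint entropy: H(X,Y) = 1.7329 nats

I(X;Y) = 1.0822 + 0.6931 - 1.7329 = 0.0425 nats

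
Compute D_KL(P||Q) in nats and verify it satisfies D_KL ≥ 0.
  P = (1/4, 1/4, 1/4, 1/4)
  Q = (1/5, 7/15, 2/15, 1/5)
0.1127 nats

KL divergence satisfies the Gibbs inequality: D_KL(P||Q) ≥ 0 for all distributions P, Q.

D_KL(P||Q) = Σ p(x) log(p(x)/q(x))
Term by term:
  x=0: 1/4 × log_e[(1/4)/(1/5)] = 0.0558
  x=1: 1/4 × log_e[(1/4)/(7/15)] = -0.1560
  x=2: 1/4 × log_e[(1/4)/(2/15)] = 0.1572
  x=3: 1/4 × log_e[(1/4)/(1/5)] = 0.0558
D_KL(P||Q) = 0.1127 nats

D_KL(P||Q) = 0.1127 ≥ 0 ✓

This non-negativity is a fundamental property: relative entropy cannot be negative because it measures how different Q is from P.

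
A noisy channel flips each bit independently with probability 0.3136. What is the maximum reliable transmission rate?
0.1027 bits

For a binary symmetric channel (BSC) with error probability p:
Capacity C = 1 - H(p) bits per symbol

where H(p) = -p log₂(p) - (1-p) log₂(1-p) is the binary entropy function.

H(0.3136) = 0.8973 bits
C = 1 - 0.8973 = 0.1027 bits per symbol

This means we can reliably transmit up to 0.1027 bits of information per channel use.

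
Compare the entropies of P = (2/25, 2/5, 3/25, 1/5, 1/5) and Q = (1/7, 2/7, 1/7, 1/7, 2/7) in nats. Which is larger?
Q

Computing entropies in nats:
H(P) = 1.4668
H(Q) = 1.5498

Distribution Q has higher entropy.

Intuition: The distribution closer to uniform (more spread out) has higher entropy.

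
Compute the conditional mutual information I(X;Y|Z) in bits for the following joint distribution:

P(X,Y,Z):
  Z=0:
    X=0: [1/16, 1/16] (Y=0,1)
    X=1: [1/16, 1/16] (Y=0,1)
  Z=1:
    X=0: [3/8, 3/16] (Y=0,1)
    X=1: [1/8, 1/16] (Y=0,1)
0.0000 bits

Conditional mutual information: I(X;Y|Z) = H(X|Z) + H(Y|Z) - H(X,Y|Z)

H(Z) = 0.8113
H(X,Z) = 1.6697 → H(X|Z) = 0.8585
H(Y,Z) = 1.7500 → H(Y|Z) = 0.9387
H(X,Y,Z) = 2.6085 → H(X,Y|Z) = 1.7972

I(X;Y|Z) = 0.8585 + 0.9387 - 1.7972 = 0.0000 bits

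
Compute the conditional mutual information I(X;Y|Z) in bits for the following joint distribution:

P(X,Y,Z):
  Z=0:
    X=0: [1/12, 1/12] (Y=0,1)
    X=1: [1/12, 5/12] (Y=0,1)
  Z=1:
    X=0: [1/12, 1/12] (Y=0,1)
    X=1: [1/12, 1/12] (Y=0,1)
0.0492 bits

Conditional mutual information: I(X;Y|Z) = H(X|Z) + H(Y|Z) - H(X,Y|Z)

H(Z) = 0.9183
H(X,Z) = 1.7925 → H(X|Z) = 0.8742
H(Y,Z) = 1.7925 → H(Y|Z) = 0.8742
H(X,Y,Z) = 2.6175 → H(X,Y|Z) = 1.6992

I(X;Y|Z) = 0.8742 + 0.8742 - 1.6992 = 0.0492 bits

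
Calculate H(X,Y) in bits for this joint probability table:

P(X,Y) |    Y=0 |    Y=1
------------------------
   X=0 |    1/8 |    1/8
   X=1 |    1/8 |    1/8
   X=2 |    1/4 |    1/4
2.5000 bits

Joint entropy is H(X,Y) = -Σ_{x,y} p(x,y) log p(x,y).

Summing over all non-zero entries:
H(X,Y) = -[1/8·log_2(1/8) + 1/8·log_2(1/8) + 1/8·log_2(1/8) + 1/8·log_2(1/8) + 1/4·log_2(1/4) + 1/4·log_2(1/4)]
H(X,Y) = 2.5000 bits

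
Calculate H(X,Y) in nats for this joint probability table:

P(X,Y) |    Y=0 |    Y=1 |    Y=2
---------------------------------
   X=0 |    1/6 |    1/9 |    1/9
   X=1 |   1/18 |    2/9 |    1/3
1.6479 nats

Joint entropy is H(X,Y) = -Σ_{x,y} p(x,y) log p(x,y).

Summing over all non-zero entries:
H(X,Y) = -[1/6·log_e(1/6) + 1/9·log_e(1/9) + 1/9·log_e(1/9) + 1/18·log_e(1/18) + 2/9·log_e(2/9) + 1/3·log_e(1/3)]
H(X,Y) = 1.6479 nats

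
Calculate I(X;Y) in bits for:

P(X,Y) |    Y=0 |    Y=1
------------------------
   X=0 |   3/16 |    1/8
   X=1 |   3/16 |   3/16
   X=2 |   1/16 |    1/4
0.0847 bits

Mutual information: I(X;Y) = H(X) + H(Y) - H(X,Y)

Marginals:
P(X) = (5/16, 3/8, 5/16), H(X) = 1.5794 bits
P(Y) = (7/16, 9/16), H(Y) = 0.9887 bits

Joint entropy: H(X,Y) = 2.4835 bits

I(X;Y) = 1.5794 + 0.9887 - 2.4835 = 0.0847 bits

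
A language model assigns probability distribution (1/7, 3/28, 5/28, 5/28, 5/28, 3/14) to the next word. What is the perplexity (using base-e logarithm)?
5.8727

Perplexity is e^H (or exp(H) for natural log).

First, H = -Σ p log p = 1.7703 nats
Perplexity = e^1.7703 = 5.8727

Interpretation: The model's uncertainty is equivalent to choosing uniformly among 5.9 options.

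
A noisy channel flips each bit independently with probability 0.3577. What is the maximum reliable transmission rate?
0.0592 bits

For a binary symmetric channel (BSC) with error probability p:
Capacity C = 1 - H(p) bits per symbol

where H(p) = -p log₂(p) - (1-p) log₂(1-p) is the binary entropy function.

H(0.3577) = 0.9408 bits
C = 1 - 0.9408 = 0.0592 bits per symbol

This means we can reliably transmit up to 0.0592 bits of information per channel use.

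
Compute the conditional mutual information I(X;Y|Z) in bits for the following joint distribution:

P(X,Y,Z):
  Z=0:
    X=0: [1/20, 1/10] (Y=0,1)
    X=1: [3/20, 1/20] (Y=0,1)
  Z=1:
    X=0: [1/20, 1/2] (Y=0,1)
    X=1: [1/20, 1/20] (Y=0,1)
0.1057 bits

Conditional mutual information: I(X;Y|Z) = H(X|Z) + H(Y|Z) - H(X,Y|Z)

H(Z) = 0.9341
H(X,Z) = 1.6815 → H(X|Z) = 0.7474
H(Y,Z) = 1.6815 → H(Y|Z) = 0.7474
H(X,Y,Z) = 2.3232 → H(X,Y|Z) = 1.3892

I(X;Y|Z) = 0.7474 + 0.7474 - 1.3892 = 0.1057 bits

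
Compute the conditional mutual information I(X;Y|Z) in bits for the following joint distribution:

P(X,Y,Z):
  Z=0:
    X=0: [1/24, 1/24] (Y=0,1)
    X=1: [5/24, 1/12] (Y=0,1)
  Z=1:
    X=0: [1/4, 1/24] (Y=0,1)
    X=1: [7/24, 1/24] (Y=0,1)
0.0096 bits

Conditional mutual information: I(X;Y|Z) = H(X|Z) + H(Y|Z) - H(X,Y|Z)

H(Z) = 0.9544
H(X,Z) = 1.8640 → H(X|Z) = 0.9096
H(Y,Z) = 1.6529 → H(Y|Z) = 0.6984
H(X,Y,Z) = 2.5528 → H(X,Y|Z) = 1.5984

I(X;Y|Z) = 0.9096 + 0.6984 - 1.5984 = 0.0096 bits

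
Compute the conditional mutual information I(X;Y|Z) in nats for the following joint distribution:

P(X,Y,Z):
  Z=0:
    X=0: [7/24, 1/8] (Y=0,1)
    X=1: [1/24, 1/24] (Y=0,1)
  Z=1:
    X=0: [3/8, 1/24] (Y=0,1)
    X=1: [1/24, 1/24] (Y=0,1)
0.0380 nats

Conditional mutual information: I(X;Y|Z) = H(X|Z) + H(Y|Z) - H(X,Y|Z)

H(Z) = 0.6931
H(X,Z) = 1.1437 → H(X|Z) = 0.4506
H(Y,Z) = 1.2367 → H(Y|Z) = 0.5435
H(X,Y,Z) = 1.6492 → H(X,Y|Z) = 0.9561

I(X;Y|Z) = 0.4506 + 0.5435 - 0.9561 = 0.0380 nats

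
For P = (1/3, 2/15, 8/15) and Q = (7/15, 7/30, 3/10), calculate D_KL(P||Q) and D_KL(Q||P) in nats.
D_KL(P||Q) = 0.1201, D_KL(Q||P) = 0.1150

KL divergence is not symmetric: D_KL(P||Q) ≠ D_KL(Q||P) in general.

D_KL(P||Q) = 0.1201 nats
D_KL(Q||P) = 0.1150 nats

No, they are not equal!

This asymmetry is why KL divergence is not a true distance metric.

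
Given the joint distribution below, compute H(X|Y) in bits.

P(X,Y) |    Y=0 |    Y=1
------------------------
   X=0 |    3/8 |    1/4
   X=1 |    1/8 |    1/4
0.9056 bits

Using the chain rule: H(X|Y) = H(X,Y) - H(Y)

First, compute H(X,Y) = 1.9056 bits

Marginal P(Y) = (1/2, 1/2)
H(Y) = 1.0000 bits

H(X|Y) = H(X,Y) - H(Y) = 1.9056 - 1.0000 = 0.9056 bits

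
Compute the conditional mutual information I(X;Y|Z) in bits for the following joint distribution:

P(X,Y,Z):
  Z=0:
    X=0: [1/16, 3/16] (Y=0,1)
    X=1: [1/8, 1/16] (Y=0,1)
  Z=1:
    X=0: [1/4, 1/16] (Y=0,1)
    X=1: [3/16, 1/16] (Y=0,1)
0.0575 bits

Conditional mutual information: I(X;Y|Z) = H(X|Z) + H(Y|Z) - H(X,Y|Z)

H(Z) = 0.9887
H(X,Z) = 1.9772 → H(X|Z) = 0.9885
H(Y,Z) = 1.8496 → H(Y|Z) = 0.8609
H(X,Y,Z) = 2.7806 → H(X,Y|Z) = 1.7919

I(X;Y|Z) = 0.9885 + 0.8609 - 1.7919 = 0.0575 bits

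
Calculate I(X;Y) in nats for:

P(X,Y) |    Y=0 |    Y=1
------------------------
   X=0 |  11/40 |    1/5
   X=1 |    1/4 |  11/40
0.0053 nats

Mutual information: I(X;Y) = H(X) + H(Y) - H(X,Y)

Marginals:
P(X) = (19/40, 21/40), H(X) = 0.6919 nats
P(Y) = (21/40, 19/40), H(Y) = 0.6919 nats

Joint entropy: H(X,Y) = 1.3785 nats

I(X;Y) = 0.6919 + 0.6919 - 1.3785 = 0.0053 nats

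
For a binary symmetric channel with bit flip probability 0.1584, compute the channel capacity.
0.3695 bits

For a binary symmetric channel (BSC) with error probability p:
Capacity C = 1 - H(p) bits per symbol

where H(p) = -p log₂(p) - (1-p) log₂(1-p) is the binary entropy function.

H(0.1584) = 0.6305 bits
C = 1 - 0.6305 = 0.3695 bits per symbol

This means we can reliably transmit up to 0.3695 bits of information per channel use.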